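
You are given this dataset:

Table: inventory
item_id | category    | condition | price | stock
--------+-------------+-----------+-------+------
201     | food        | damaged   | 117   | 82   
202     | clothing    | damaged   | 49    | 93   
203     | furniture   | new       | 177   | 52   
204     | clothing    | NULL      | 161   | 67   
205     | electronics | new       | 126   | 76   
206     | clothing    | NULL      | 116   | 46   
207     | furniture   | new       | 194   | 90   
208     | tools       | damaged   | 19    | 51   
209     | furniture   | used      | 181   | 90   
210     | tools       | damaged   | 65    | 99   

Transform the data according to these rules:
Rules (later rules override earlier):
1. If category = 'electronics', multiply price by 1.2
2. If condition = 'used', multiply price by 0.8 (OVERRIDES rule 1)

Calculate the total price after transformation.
1194.0

Step 1: Rule 2 takes priority for records with condition = 'used'
  - 1 records: 181 × 0.8 = 144.8
Step 2: Rule 1 applies to remaining records with category = 'electronics'
  - 1 records: 126 × 1.2 = 151.2
Step 3: Other records unchanged: 898
Step 4: Final sum = 144.8 + 151.2 + 898 = 1194.0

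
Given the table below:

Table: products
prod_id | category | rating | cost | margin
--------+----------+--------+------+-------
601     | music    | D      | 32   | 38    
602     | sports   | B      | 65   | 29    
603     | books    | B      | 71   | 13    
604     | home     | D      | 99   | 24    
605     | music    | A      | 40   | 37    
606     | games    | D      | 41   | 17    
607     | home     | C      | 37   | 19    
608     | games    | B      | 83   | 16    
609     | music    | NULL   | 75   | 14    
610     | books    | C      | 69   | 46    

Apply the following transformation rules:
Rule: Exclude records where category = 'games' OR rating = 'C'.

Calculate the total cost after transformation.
382

Step 1: Find records where category = 'games' OR rating = 'C'
Step 2: 4 records match, summing to 230
Step 3: Original sum: 612
Step 4: Remaining sum = 612 - 230 = 382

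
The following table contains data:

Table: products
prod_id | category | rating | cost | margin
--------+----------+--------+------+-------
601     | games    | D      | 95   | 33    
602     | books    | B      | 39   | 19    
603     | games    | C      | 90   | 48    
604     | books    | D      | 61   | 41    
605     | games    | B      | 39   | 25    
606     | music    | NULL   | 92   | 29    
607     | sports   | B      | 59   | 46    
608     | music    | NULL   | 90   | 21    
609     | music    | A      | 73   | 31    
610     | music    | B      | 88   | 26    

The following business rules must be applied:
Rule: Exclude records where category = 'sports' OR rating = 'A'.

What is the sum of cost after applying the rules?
594

Step 1: Find records where category = 'sports' OR rating = 'A'
Step 2: 2 records match, summing to 132
Step 3: Original sum: 726
Step 4: Remaining sum = 726 - 132 = 594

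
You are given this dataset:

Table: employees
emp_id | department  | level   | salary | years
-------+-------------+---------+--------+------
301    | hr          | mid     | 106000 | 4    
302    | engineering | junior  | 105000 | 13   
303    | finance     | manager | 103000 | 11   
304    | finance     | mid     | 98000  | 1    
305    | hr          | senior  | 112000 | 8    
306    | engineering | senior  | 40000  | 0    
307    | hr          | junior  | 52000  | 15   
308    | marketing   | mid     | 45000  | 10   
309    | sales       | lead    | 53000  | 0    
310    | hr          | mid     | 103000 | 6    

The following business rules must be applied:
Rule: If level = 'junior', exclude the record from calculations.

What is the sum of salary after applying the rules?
660000

Step 1: Identify records where level = 'junior'
Step 2: The excluded records sum to 157000
Step 3: Original total salary = 817000
Step 4: Remaining total = 817000 - 157000 = 660000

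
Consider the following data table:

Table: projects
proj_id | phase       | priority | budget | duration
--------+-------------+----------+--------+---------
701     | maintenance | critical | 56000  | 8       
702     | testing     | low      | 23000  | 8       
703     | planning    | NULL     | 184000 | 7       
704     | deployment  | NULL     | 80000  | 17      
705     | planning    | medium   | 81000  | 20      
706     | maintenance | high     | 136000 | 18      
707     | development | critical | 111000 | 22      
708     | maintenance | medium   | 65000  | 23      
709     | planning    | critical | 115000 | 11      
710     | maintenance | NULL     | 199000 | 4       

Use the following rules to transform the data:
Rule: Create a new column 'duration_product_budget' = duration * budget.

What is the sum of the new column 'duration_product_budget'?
13346000

Step 1: For each record, compute duration * budget
Example calculations:
  8 * 56000 = 448000
  8 * 23000 = 184000
  7 * 184000 = 1288000
  ...
Step 2: Sum all derived values
Step 3: Total = 13346000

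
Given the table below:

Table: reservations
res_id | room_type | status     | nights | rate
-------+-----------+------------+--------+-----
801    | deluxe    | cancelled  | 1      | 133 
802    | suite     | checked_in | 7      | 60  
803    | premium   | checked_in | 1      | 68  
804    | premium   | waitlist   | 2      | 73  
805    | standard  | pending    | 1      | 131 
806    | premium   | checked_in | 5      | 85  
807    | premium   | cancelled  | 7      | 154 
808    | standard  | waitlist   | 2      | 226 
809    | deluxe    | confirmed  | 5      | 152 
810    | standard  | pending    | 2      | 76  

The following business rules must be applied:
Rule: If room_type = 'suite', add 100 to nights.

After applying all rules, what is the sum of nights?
133

Step 1: Count records where room_type = 'suite': 1
Step 2: Total bonus added: 1 × 100 = 100
Step 3: Original sum of nights: 33
Step 4: Final sum = 33 + 100 = 133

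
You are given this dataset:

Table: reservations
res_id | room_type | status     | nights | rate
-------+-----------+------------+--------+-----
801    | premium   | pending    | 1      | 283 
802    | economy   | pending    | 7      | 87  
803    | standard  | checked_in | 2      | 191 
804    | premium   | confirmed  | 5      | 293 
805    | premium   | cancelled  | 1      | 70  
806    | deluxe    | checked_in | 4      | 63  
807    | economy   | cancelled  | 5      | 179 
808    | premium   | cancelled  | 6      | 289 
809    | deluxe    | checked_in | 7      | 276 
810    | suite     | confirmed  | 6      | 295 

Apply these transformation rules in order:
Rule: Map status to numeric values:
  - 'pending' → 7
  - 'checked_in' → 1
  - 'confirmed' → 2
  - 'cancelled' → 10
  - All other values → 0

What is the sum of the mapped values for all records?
51

Step 1: Apply mapping to each record
Step 2: Count by status:
  'pending': 2 records × 7 = 14
  'checked_in': 3 records × 1 = 3
  'confirmed': 2 records × 2 = 4
  'cancelled': 3 records × 10 = 30
Step 3: Sum all mapped values = 51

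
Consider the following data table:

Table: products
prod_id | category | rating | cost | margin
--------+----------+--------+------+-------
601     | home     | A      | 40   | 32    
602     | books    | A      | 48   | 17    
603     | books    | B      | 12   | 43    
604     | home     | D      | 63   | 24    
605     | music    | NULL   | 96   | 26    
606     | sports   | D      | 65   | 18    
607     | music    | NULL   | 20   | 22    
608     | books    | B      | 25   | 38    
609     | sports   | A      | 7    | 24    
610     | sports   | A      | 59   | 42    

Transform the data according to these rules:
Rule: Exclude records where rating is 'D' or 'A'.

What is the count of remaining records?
4

Step 1: Count records to exclude
  - 2 (D) + 4 (A) = 6 records
Step 2: Total records: 10
Step 3: Remaining = 10 - 6 = 4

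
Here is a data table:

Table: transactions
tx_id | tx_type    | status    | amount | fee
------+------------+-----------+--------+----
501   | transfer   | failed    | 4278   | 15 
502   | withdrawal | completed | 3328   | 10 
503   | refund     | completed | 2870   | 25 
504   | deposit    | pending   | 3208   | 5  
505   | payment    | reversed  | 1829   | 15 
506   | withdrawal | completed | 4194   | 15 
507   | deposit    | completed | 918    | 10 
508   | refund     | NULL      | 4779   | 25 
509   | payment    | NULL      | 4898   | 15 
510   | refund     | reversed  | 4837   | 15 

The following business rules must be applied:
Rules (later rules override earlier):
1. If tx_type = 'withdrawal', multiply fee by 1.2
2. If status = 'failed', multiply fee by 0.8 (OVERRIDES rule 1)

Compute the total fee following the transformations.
152.0

Step 1: Rule 2 takes priority for records with status = 'failed'
  - 1 records: 15 × 0.8 = 12.0
Step 2: Rule 1 applies to remaining records with tx_type = 'withdrawal'
  - 2 records: 25 × 1.2 = 30.0
Step 3: Other records unchanged: 110
Step 4: Final sum = 12.0 + 30.0 + 110 = 152.0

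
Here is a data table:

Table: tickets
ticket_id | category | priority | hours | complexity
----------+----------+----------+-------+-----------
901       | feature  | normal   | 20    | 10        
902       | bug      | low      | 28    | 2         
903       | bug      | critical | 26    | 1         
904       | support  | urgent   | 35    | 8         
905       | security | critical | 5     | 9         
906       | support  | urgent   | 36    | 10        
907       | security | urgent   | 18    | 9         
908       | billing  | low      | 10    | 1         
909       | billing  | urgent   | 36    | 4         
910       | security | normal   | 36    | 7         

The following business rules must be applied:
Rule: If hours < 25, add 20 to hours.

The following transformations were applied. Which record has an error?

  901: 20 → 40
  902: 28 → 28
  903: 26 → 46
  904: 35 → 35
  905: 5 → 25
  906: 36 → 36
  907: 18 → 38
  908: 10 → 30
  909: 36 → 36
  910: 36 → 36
Record 903 has an error. The correct transformed value should be 26, not 46.

Step 1: Check each record against the rule
Step 2: Record 903 has hours = 26
Step 3: Since 26 >= 25, the bonus should not have been applied
Step 4: Correct value = 26, but claimed value = 46
Conclusion: Record 903 has the error.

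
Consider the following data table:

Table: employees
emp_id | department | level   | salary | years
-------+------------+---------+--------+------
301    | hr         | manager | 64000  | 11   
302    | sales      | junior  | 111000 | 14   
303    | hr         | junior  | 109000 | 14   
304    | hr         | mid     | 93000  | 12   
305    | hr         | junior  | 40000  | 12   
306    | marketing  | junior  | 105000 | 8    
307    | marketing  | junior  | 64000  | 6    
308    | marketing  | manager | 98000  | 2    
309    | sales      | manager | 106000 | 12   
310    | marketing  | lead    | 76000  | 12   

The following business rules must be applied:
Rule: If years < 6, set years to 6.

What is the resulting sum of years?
107

Step 1: 1 records have years < 6
Step 2: These records originally summed to 2
Step 3: After setting to minimum: 1 × 6 = 6
Step 4: Unaffected records sum: 101
Step 5: Final sum = 6 + 101 = 107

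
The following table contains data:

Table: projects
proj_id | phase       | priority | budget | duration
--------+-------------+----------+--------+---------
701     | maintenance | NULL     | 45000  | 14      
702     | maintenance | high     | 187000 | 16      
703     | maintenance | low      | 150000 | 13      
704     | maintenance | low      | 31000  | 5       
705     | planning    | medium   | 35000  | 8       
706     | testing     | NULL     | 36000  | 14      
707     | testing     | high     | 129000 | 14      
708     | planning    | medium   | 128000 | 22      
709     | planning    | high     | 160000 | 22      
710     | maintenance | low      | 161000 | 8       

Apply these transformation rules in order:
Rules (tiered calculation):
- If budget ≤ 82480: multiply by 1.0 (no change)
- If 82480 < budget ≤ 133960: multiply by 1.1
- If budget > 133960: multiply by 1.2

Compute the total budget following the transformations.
1219300.0

Step 1: Tier 1 (budget ≤ 82480): 4 records, sum = 147000 × 1.0 = 147000.0
Step 2: Tier 2 (82480 < budget ≤ 133960): 2 records, sum = 257000 × 1.1 = 282700.0
Step 3: Tier 3 (budget > 133960): 4 records, sum = 658000 × 1.2 = 789600.0
Step 4: Final sum = 147000.0 + 282700.0 + 789600.0 = 1219300.0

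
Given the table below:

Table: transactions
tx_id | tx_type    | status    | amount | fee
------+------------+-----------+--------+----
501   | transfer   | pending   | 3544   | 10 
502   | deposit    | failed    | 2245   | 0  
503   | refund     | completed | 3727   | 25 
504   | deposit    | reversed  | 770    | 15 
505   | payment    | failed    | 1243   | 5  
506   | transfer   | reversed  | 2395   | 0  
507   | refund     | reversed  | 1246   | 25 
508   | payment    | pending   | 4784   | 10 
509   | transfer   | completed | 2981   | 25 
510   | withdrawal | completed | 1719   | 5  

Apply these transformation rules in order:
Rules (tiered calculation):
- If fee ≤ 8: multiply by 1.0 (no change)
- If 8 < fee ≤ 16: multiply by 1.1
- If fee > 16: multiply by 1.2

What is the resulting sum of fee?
138.5

Step 1: Tier 1 (fee ≤ 8): 4 records, sum = 10 × 1.0 = 10.0
Step 2: Tier 2 (8 < fee ≤ 16): 3 records, sum = 35 × 1.1 = 38.5
Step 3: Tier 3 (fee > 16): 3 records, sum = 75 × 1.2 = 90.0
Step 4: Final sum = 10.0 + 38.5 + 90.0 = 138.5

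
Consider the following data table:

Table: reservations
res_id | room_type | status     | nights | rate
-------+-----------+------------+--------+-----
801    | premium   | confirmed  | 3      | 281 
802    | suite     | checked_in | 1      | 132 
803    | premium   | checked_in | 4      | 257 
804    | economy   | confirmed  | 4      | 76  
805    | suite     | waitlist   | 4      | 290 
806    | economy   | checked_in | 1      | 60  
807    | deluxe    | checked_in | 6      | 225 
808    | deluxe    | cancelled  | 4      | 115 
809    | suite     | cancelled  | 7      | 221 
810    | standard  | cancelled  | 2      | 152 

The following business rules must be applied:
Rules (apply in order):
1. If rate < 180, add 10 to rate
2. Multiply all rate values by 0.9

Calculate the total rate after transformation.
1673.1

Step 1: Apply Rule 1 - Add 10 to records with rate < 180
  - 5 records affected: 535 + (5 × 10) = 585
  - Unaffected records: 1274
  - Sum after Rule 1: 1859
Step 2: Apply Rule 2 - Multiply all by 0.9
  - 1859 × 0.9 = 1673.1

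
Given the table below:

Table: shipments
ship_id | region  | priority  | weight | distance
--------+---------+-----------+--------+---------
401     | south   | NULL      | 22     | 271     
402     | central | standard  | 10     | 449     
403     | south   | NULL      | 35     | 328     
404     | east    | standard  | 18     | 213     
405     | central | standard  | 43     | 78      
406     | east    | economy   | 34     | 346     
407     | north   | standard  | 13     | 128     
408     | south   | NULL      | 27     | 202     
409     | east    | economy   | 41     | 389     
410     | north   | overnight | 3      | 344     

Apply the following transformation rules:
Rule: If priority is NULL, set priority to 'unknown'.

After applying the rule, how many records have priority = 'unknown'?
3

Step 1: Count records where priority IS NULL
Step 2: Found 3 records with NULL priority
Step 3: These records will have priority set to 'unknown'
Step 4: Records already having priority = 'unknown': 0
Step 5: Answer: 3 + 0 = 3 records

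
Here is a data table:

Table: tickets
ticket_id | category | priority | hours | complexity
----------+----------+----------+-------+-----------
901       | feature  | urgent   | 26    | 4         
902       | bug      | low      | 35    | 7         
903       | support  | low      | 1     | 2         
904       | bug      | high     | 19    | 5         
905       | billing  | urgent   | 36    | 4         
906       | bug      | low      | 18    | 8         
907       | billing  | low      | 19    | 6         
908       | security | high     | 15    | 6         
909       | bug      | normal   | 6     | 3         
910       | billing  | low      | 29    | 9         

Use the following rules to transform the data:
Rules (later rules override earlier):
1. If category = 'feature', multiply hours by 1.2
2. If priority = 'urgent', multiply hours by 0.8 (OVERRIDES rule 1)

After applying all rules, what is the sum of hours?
191.6

Step 1: Rule 2 takes priority for records with priority = 'urgent'
  - 2 records: 62 × 0.8 = 49.6
Step 2: Rule 1 applies to remaining records with category = 'feature'
  - 0 records: 0 × 1.2 = 0.0
Step 3: Other records unchanged: 142
Step 4: Final sum = 49.6 + 0.0 + 142 = 191.6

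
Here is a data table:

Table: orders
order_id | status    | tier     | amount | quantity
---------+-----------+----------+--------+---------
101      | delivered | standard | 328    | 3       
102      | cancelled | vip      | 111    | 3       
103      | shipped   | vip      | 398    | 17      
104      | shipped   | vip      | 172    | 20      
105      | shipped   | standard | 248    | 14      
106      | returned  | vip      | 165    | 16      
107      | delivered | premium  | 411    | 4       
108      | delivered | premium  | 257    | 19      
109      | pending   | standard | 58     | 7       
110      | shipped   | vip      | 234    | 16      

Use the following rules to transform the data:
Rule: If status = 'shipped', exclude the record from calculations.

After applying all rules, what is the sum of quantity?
52

Step 1: Identify records where status = 'shipped'
Step 2: The excluded records sum to 67
Step 3: Original total quantity = 119
Step 4: Remaining total = 119 - 67 = 52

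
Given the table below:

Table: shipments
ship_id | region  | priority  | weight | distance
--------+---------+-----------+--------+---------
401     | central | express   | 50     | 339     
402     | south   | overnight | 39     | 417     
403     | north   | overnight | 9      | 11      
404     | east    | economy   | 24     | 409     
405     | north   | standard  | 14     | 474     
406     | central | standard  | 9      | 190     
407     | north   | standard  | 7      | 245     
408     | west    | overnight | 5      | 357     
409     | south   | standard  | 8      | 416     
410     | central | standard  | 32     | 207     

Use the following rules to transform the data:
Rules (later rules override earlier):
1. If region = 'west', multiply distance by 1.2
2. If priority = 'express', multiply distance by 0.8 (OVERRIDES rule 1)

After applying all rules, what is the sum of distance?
3068.6

Step 1: Rule 2 takes priority for records with priority = 'express'
  - 1 records: 339 × 0.8 = 271.2
Step 2: Rule 1 applies to remaining records with region = 'west'
  - 1 records: 357 × 1.2 = 428.4
Step 3: Other records unchanged: 2369
Step 4: Final sum = 271.2 + 428.4 + 2369 = 3068.6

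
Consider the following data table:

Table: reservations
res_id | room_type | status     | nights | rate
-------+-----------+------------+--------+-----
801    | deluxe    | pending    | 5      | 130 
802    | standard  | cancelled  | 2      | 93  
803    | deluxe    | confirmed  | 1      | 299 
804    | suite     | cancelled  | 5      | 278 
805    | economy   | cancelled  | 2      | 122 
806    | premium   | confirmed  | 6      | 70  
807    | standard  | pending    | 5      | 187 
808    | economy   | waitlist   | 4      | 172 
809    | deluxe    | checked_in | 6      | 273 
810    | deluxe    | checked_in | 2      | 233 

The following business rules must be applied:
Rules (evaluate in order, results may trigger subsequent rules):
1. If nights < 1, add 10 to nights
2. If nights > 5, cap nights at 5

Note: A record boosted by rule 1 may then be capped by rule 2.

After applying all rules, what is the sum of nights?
36

Step 1: Apply rule 1 to records with nights < 1
  - 0 records get bonus of 10
  - Of these, 0 records then exceed 5 and get capped
Step 2: Apply rule 2 to records with nights > 5
  - 2 records (original) are capped
Step 3: Calculate final sum = 36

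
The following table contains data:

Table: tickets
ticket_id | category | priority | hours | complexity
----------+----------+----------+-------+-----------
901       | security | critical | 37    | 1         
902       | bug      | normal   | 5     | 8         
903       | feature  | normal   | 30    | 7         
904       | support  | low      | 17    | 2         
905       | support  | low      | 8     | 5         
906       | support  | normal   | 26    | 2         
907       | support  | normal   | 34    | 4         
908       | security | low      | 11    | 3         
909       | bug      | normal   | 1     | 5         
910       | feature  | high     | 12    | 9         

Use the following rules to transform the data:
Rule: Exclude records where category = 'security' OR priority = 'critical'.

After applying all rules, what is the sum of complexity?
42

Step 1: Find records where category = 'security' OR priority = 'critical'
Step 2: 2 records match, summing to 4
Step 3: Original sum: 46
Step 4: Remaining sum = 46 - 4 = 42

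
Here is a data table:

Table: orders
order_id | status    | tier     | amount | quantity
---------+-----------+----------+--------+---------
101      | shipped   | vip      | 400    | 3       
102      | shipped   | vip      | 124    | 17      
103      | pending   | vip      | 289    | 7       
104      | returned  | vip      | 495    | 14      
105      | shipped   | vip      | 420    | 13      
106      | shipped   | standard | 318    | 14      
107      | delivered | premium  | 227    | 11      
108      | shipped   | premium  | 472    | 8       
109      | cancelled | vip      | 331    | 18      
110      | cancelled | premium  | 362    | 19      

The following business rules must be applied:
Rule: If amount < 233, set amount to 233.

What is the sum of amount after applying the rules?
3553

Step 1: 2 records have amount < 233
Step 2: These records originally summed to 351
Step 3: After setting to minimum: 2 × 233 = 466
Step 4: Unaffected records sum: 3087
Step 5: Final sum = 466 + 3087 = 3553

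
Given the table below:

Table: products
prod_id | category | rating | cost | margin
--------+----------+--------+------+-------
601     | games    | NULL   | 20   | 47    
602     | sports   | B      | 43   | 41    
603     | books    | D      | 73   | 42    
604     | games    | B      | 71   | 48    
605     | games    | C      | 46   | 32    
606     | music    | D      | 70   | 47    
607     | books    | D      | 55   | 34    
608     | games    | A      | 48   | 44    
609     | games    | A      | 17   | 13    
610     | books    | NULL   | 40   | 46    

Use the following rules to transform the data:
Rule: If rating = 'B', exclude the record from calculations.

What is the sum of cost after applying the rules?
369

Step 1: Identify records where rating = 'B'
Step 2: The excluded records sum to 114
Step 3: Original total cost = 483
Step 4: Remaining total = 483 - 114 = 369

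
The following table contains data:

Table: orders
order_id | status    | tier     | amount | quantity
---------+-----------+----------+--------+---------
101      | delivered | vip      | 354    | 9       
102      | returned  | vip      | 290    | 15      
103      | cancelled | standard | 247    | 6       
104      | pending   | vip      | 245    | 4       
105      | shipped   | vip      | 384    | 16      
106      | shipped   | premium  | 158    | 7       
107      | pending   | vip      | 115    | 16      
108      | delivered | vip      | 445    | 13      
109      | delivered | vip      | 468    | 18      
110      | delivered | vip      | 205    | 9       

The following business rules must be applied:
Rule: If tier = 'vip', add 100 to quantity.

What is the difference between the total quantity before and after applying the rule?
800

Step 1: Original sum of quantity = 113
Step 2: 8 records have tier = 'vip'
Step 3: Each affected record changes by 100
Step 4: Total change = 8 × 100 = 800
Step 5: New sum = 113 + 800 = 913
Step 6: Difference = |913 - 113| = 800
        (Sum increased by 800)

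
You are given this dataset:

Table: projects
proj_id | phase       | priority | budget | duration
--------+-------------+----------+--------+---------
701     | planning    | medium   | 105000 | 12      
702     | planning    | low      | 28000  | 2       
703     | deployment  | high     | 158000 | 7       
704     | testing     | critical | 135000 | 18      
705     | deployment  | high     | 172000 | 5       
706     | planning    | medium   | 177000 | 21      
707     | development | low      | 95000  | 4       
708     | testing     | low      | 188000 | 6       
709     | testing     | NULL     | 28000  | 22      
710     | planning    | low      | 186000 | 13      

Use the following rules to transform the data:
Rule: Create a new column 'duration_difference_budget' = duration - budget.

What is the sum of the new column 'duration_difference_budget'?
-1271890

Step 1: For each record, compute duration - budget
Example calculations:
  12 - 105000 = -104988
  2 - 28000 = -27998
  7 - 158000 = -157993
  ...
Step 2: Sum all derived values
Step 3: Total = -1271890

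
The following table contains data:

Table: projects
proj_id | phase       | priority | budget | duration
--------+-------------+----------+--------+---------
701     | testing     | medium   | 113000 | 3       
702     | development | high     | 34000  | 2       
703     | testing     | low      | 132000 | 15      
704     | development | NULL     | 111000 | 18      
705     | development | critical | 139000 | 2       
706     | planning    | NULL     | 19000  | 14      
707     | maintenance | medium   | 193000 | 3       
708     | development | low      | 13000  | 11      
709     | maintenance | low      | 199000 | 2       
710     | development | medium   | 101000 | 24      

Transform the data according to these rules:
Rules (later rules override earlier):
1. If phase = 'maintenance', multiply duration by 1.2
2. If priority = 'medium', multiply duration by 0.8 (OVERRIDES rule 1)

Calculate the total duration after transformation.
88.4

Step 1: Rule 2 takes priority for records with priority = 'medium'
  - 3 records: 30 × 0.8 = 24.0
Step 2: Rule 1 applies to remaining records with phase = 'maintenance'
  - 1 records: 2 × 1.2 = 2.4
Step 3: Other records unchanged: 62
Step 4: Final sum = 24.0 + 2.4 + 62 = 88.4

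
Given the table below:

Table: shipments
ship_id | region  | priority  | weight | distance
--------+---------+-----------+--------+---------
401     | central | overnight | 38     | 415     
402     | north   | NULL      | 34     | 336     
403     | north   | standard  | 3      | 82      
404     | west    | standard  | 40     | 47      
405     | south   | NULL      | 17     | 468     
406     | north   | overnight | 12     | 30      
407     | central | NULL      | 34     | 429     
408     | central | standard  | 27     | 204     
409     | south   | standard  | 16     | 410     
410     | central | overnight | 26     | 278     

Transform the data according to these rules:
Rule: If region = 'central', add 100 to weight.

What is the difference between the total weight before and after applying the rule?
400

Step 1: Original sum of weight = 247
Step 2: 4 records have region = 'central'
Step 3: Each affected record changes by 100
Step 4: Total change = 4 × 100 = 400
Step 5: New sum = 247 + 400 = 647
Step 6: Difference = |647 - 247| = 400
        (Sum increased by 400)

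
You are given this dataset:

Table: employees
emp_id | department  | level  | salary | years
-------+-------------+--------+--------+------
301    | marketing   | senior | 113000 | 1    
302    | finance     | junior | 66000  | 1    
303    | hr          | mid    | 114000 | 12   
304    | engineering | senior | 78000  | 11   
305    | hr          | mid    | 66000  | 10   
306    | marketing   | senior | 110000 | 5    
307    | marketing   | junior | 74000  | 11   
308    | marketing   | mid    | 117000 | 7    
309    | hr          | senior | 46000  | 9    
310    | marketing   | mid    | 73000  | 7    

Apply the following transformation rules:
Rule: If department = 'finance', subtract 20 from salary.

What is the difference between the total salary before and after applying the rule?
20

Step 1: Original sum of salary = 857000
Step 2: 1 records have department = 'finance'
Step 3: Each affected record changes by -20
Step 4: Total change = 1 × -20 = -20
Step 5: New sum = 857000 + -20 = 856980
Step 6: Difference = |856980 - 857000| = 20
        (Sum decreased by 20)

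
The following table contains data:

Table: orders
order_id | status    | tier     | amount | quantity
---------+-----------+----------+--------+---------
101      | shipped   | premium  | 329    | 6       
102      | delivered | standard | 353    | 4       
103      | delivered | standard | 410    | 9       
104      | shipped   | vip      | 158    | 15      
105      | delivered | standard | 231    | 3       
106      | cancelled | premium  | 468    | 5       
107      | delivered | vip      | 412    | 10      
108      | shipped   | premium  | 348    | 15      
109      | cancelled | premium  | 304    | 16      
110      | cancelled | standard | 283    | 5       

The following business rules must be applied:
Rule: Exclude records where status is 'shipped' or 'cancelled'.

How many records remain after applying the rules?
4

Step 1: Count records to exclude
  - 3 (shipped) + 3 (cancelled) = 6 records
Step 2: Total records: 10
Step 3: Remaining = 10 - 6 = 4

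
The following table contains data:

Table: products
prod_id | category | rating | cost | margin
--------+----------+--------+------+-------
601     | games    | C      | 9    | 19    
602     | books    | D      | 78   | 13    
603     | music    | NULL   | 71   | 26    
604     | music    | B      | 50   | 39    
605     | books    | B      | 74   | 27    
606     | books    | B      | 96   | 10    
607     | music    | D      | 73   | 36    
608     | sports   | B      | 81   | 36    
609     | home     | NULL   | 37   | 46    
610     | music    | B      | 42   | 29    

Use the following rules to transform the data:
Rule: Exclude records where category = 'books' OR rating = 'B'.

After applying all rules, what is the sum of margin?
127

Step 1: Find records where category = 'books' OR rating = 'B'
Step 2: 6 records match, summing to 154
Step 3: Original sum: 281
Step 4: Remaining sum = 281 - 154 = 127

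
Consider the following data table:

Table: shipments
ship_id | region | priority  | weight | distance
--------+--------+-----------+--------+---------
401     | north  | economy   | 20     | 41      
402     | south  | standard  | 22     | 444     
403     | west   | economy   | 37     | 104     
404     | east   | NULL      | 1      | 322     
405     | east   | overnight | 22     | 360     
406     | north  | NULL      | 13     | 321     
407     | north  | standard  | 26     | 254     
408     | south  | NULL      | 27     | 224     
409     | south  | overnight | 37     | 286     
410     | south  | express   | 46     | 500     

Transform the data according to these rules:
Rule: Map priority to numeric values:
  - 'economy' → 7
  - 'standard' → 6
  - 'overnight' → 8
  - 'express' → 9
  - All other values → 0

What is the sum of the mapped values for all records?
51

Step 1: Apply mapping to each record
Step 2: Count by status:
  'economy': 2 records × 7 = 14
  'standard': 2 records × 6 = 12
  'overnight': 2 records × 8 = 16
  'express': 1 records × 9 = 9
Step 3: Sum all mapped values = 51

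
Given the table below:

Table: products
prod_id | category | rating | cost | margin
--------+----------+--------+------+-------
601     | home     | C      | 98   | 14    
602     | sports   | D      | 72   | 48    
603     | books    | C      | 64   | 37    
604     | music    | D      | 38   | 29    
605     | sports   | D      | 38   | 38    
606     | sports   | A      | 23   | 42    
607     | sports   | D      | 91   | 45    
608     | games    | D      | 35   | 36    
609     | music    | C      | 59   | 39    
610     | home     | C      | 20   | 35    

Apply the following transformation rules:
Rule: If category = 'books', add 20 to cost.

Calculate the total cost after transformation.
558

Step 1: Count records where category = 'books': 1
Step 2: Total bonus added: 1 × 20 = 20
Step 3: Original sum of cost: 538
Step 4: Final sum = 538 + 20 = 558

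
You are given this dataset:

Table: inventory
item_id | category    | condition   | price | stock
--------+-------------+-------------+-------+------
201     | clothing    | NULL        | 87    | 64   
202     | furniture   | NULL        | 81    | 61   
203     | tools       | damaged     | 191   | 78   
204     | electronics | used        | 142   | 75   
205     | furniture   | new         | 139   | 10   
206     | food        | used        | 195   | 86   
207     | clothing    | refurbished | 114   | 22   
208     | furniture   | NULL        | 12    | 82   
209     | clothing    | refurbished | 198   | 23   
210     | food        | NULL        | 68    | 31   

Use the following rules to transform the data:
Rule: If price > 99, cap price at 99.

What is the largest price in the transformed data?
99

Step 1: Original maximum price = 198
Step 2: Apply cap at 99
Step 3: 6 records had price > 99 and were capped
Step 4: Maximum after transformation = 99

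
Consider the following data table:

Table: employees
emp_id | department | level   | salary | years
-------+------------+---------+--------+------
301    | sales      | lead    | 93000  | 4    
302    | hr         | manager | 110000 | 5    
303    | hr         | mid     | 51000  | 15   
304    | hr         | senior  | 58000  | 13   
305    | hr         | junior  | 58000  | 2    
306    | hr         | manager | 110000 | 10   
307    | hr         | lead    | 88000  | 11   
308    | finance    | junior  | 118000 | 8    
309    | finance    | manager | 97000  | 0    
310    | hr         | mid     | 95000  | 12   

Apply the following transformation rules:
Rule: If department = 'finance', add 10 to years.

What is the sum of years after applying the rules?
100

Step 1: Count records where department = 'finance': 2
Step 2: Total bonus added: 2 × 10 = 20
Step 3: Original sum of years: 80
Step 4: Final sum = 80 + 20 = 100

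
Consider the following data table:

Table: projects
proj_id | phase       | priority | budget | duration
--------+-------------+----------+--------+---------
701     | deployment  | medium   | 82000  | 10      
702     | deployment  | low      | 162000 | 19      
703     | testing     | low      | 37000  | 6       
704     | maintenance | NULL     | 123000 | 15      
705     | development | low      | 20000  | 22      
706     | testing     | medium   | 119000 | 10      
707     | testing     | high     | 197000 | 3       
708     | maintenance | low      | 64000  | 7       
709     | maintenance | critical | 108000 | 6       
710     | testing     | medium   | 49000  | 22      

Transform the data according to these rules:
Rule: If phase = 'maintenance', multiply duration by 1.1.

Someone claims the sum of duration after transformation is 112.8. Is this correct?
No, the correct result is 122.8.

Step 1: Calculate the correct sum after transformation
Step 2: Apply multiplier 1.1 to records where phase = 'maintenance'
Step 3: Correct result = 122.8
Step 4: Claimed result = 112.8
Step 5: 122.8 ≠ 112.8
Conclusion: The claimed result is incorrect. The correct answer is 122.8.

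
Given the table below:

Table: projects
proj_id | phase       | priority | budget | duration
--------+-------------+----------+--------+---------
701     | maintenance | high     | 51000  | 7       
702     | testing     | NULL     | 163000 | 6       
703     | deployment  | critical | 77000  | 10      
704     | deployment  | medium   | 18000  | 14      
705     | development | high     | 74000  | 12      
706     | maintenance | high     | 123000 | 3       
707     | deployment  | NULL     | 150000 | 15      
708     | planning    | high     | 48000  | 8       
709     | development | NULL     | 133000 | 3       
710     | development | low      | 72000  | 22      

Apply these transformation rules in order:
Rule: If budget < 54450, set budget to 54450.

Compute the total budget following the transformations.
955350

Step 1: 3 records have budget < 54450
Step 2: These records originally summed to 117000
Step 3: After setting to minimum: 3 × 54450 = 163350
Step 4: Unaffected records sum: 792000
Step 5: Final sum = 163350 + 792000 = 955350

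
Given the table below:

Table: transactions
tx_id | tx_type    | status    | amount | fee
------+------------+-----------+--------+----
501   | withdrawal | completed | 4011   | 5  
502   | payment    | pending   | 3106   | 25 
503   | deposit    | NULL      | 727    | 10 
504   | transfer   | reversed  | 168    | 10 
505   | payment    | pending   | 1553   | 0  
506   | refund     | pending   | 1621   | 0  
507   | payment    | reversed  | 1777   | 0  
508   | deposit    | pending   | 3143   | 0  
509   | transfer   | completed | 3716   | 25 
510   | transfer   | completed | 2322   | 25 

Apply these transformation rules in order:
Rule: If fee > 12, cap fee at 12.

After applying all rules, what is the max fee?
12

Step 1: Original maximum fee = 25
Step 2: Apply cap at 12
Step 3: 3 records had fee > 12 and were capped
Step 4: Maximum after transformation = 12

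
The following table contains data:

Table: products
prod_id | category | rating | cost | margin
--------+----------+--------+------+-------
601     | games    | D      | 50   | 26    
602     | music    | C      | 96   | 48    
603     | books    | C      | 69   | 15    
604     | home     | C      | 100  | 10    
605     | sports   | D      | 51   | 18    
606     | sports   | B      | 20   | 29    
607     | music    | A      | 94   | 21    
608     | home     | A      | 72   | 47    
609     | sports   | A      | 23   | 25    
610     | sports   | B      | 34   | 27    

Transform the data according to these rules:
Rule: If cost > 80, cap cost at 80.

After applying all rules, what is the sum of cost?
559

Step 1: 3 records have cost > 80
Step 2: These records originally summed to 290
Step 3: After capping: 3 × 80 = 240
Step 4: Unaffected records sum: 319
Step 5: Final sum = 240 + 319 = 559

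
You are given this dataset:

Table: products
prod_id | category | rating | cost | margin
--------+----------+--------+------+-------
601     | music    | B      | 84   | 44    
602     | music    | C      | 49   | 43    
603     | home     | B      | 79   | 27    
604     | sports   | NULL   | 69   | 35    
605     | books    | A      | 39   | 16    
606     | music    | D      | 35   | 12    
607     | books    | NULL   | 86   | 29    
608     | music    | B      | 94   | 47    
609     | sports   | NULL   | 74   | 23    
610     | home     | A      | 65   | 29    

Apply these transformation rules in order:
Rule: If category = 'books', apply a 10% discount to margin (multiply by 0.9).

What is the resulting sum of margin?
300.5

Step 1: Records with category = 'books' have total margin = 45
Step 2: Apply multiplier: 45 × 0.9 = 40.5
Step 3: Other records total: 260
Step 4: Final sum = 40.5 + 260 = 300.5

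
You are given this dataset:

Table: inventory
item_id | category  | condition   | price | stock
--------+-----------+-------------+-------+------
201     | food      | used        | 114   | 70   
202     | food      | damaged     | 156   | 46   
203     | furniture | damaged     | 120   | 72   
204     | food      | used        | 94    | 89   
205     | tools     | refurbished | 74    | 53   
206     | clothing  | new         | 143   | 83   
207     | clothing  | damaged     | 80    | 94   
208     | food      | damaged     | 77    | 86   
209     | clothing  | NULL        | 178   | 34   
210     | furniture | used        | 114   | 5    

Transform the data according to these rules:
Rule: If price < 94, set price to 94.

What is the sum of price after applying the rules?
1201

Step 1: 3 records have price < 94
Step 2: These records originally summed to 231
Step 3: After setting to minimum: 3 × 94 = 282
Step 4: Unaffected records sum: 919
Step 5: Final sum = 282 + 919 = 1201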